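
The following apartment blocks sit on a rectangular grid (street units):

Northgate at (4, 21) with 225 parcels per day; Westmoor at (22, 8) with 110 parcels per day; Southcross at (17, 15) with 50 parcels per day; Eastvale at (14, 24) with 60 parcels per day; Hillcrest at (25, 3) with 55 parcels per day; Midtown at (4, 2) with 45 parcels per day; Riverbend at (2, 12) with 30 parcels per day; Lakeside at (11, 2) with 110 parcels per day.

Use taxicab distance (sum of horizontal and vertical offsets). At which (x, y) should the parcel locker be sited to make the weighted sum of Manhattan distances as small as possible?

Manhattan distance separates: Σwᵢ(|x−xᵢ|+|y−yᵢ|) = Σwᵢ|x−xᵢ| + Σwᵢ|y−yᵢ|, so x and y are optimised independently as 1-D weighted medians.
Total weight W = 685; half = 342.5.
x-coordinate, sorted with cumulative weight:
  x=2 (Riverbend, w=30) cum 30
  x=4 (Northgate, w=225) cum 255
  x=4 (Midtown, w=45) cum 300
  x=11 (Lakeside, w=110) cum 410  ← median
  x=14 (Eastvale, w=60) cum 470
  x=17 (Southcross, w=50) cum 520
  x=22 (Westmoor, w=110) cum 630
  x=25 (Hillcrest, w=55) cum 685
⇒ x* = 11
y-coordinate, sorted with cumulative weight:
  y=2 (Midtown, w=45) cum 45
  y=2 (Lakeside, w=110) cum 155
  y=3 (Hillcrest, w=55) cum 210
  y=8 (Westmoor, w=110) cum 320
  y=12 (Riverbend, w=30) cum 350  ← median
  y=15 (Southcross, w=50) cum 400
  y=21 (Northgate, w=225) cum 625
  y=24 (Eastvale, w=60) cum 685
⇒ y* = 12

(11, 12)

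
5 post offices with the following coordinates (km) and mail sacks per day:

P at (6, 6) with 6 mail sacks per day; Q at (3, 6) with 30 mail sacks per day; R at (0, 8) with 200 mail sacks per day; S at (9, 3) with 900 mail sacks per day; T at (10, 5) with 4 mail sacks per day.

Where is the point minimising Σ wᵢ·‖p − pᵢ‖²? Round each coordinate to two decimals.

The minimiser of Σwᵢ‖p−pᵢ‖² is the weighted centroid p* = (Σwᵢpᵢ)/(Σwᵢ).
Σwᵢ = 1140.
Σwᵢxᵢ = 6·6 + 30·3 + 200·0 + 900·9 + 4·10 = 8266.
Σwᵢyᵢ = 6·6 + 30·6 + 200·8 + 900·3 + 4·5 = 4536.
x* = 8266/1140 = 7.25, y* = 4536/1140 = 3.98.

(7.25, 3.98)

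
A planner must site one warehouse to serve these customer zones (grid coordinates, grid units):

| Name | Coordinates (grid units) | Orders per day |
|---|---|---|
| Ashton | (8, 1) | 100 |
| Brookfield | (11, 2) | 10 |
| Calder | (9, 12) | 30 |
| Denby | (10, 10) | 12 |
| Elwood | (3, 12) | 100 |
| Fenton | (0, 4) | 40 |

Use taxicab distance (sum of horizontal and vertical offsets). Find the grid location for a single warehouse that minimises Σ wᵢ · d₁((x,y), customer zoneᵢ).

Manhattan distance separates: Σwᵢ(|x−xᵢ|+|y−yᵢ|) = Σwᵢ|x−xᵢ| + Σwᵢ|y−yᵢ|, so x and y are optimised independently as 1-D weighted medians.
Total weight W = 292; half = 146.
x-coordinate, sorted with cumulative weight:
  x=0 (Fenton, w=40) cum 40
  x=3 (Elwood, w=100) cum 140
  x=8 (Ashton, w=100) cum 240  ← median
  x=9 (Calder, w=30) cum 270
  x=10 (Denby, w=12) cum 282
  x=11 (Brookfield, w=10) cum 292
⇒ x* = 8
y-coordinate, sorted with cumulative weight:
  y=1 (Ashton, w=100) cum 100
  y=2 (Brookfield, w=10) cum 110
  y=4 (Fenton, w=40) cum 150  ← median
  y=10 (Denby, w=12) cum 162
  y=12 (Calder, w=30) cum 192
  y=12 (Elwood, w=100) cum 292
⇒ y* = 4

(8, 4)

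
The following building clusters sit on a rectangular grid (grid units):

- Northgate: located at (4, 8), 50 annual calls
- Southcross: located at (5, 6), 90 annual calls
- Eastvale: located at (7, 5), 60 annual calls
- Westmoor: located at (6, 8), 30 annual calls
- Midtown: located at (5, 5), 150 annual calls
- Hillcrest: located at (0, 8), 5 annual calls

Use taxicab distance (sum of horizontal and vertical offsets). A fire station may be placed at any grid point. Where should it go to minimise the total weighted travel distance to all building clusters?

(5, 5)

Manhattan distance separates: Σwᵢ(|x−xᵢ|+|y−yᵢ|) = Σwᵢ|x−xᵢ| + Σwᵢ|y−yᵢ|, so x and y are optimised independently as 1-D weighted medians.
Total weight W = 385; half = 192.5.
x-coordinate, sorted with cumulative weight:
  x=0 (Hillcrest, w=5) cum 5
  x=4 (Northgate, w=50) cum 55
  x=5 (Southcross, w=90) cum 145
  x=5 (Midtown, w=150) cum 295  ← median
  x=6 (Westmoor, w=30) cum 325
  x=7 (Eastvale, w=60) cum 385
⇒ x* = 5
y-coordinate, sorted with cumulative weight:
  y=5 (Eastvale, w=60) cum 60
  y=5 (Midtown, w=150) cum 210  ← median
  y=6 (Southcross, w=90) cum 300
  y=8 (Northgate, w=50) cum 350
  y=8 (Westmoor, w=30) cum 380
  y=8 (Hillcrest, w=5) cum 385
⇒ y* = 5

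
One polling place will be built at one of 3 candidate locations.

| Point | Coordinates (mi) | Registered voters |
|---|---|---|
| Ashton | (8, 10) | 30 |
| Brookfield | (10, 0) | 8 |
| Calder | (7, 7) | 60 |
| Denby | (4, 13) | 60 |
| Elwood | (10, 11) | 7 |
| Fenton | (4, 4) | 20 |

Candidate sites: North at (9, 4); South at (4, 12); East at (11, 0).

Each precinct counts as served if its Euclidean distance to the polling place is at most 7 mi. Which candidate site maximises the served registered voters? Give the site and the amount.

South, covering 157

Coverage radius r = 7 mi; a point is covered iff (Δx)²+(Δy)² ≤ 7² = 49.
  North (9, 4): covers {Ashton, Brookfield, Calder, Fenton} → 118
  South (4, 12): covers {Ashton, Calder, Denby, Elwood} → 157
  East (11, 0): covers {Brookfield} → 8
Maximum coverage at South: 157 registered voters.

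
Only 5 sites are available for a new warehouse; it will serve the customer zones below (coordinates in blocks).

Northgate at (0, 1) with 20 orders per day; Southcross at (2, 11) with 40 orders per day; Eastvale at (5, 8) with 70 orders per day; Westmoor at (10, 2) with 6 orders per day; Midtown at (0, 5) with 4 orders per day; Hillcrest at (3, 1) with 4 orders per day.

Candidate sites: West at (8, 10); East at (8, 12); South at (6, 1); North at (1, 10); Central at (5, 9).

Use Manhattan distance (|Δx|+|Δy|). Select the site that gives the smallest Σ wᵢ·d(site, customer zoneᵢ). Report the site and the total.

Total weighted distance at each candidate:
  West (8, 10): total = 1138
  East (8, 12): total = 1346
  South (6, 1): total = 1322
  North (1, 10): total = 870
  Central (5, 9): total = 678
Minimum is at Central with total 678 blocks.

Central, total 678 blocks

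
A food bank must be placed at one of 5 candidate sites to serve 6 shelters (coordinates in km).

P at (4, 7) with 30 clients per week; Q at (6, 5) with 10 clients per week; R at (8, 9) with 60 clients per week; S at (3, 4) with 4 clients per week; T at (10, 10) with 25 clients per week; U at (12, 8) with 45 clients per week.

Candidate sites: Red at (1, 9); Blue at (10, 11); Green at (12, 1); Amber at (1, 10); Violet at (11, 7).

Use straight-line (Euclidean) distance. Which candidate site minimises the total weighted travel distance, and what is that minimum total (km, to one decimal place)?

Total weighted distance at each candidate:
  Red (1, 9): total = 1337.2
  Blue (10, 11): total = 685.0
  Green (12, 1): total = 1492.2
  Amber (1, 10): total = 1375.7
  Violet (11, 7): total = 657.1
Minimum is at Violet with total 657.1 km.

Violet, total 657.1 km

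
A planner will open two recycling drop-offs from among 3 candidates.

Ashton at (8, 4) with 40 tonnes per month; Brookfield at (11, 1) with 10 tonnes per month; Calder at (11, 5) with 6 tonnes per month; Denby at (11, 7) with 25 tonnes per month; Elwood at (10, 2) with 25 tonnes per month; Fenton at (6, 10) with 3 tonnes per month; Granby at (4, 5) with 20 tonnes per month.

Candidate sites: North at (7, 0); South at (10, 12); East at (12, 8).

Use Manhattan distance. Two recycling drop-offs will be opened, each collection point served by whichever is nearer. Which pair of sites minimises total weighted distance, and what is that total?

{North, East}, total 633

Evaluate every pair (each demand assigned to the nearer of the two):
  {North, East}: total = 633
  {North, South}: total = 751
  {South, East}: total = 912
Best pair: {North, East} with total 633.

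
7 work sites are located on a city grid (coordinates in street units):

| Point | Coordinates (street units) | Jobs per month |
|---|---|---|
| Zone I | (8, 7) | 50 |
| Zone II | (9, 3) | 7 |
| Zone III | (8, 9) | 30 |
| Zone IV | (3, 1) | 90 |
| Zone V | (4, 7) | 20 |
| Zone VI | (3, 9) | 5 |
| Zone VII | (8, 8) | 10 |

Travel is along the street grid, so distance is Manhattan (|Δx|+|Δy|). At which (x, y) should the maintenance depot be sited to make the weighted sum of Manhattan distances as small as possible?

Manhattan distance separates: Σwᵢ(|x−xᵢ|+|y−yᵢ|) = Σwᵢ|x−xᵢ| + Σwᵢ|y−yᵢ|, so x and y are optimised independently as 1-D weighted medians.
Total weight W = 212; half = 106.
x-coordinate, sorted with cumulative weight:
  x=3 (Zone IV, w=90) cum 90
  x=3 (Zone VI, w=5) cum 95
  x=4 (Zone V, w=20) cum 115  ← median
  x=8 (Zone I, w=50) cum 165
  x=8 (Zone III, w=30) cum 195
  x=8 (Zone VII, w=10) cum 205
  x=9 (Zone II, w=7) cum 212
⇒ x* = 4
y-coordinate, sorted with cumulative weight:
  y=1 (Zone IV, w=90) cum 90
  y=3 (Zone II, w=7) cum 97
  y=7 (Zone I, w=50) cum 147  ← median
  y=7 (Zone V, w=20) cum 167
  y=8 (Zone VII, w=10) cum 177
  y=9 (Zone III, w=30) cum 207
  y=9 (Zone VI, w=5) cum 212
⇒ y* = 7

(4, 7)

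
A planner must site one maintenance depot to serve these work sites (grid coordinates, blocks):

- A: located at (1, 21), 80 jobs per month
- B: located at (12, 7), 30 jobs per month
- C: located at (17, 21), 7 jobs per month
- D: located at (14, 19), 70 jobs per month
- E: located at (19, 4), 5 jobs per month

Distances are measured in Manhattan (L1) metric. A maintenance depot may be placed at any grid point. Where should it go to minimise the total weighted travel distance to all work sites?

(12, 19)

Manhattan distance separates: Σwᵢ(|x−xᵢ|+|y−yᵢ|) = Σwᵢ|x−xᵢ| + Σwᵢ|y−yᵢ|, so x and y are optimised independently as 1-D weighted medians.
Total weight W = 192; half = 96.
x-coordinate, sorted with cumulative weight:
  x=1 (A, w=80) cum 80
  x=12 (B, w=30) cum 110  ← median
  x=14 (D, w=70) cum 180
  x=17 (C, w=7) cum 187
  x=19 (E, w=5) cum 192
⇒ x* = 12
y-coordinate, sorted with cumulative weight:
  y=4 (E, w=5) cum 5
  y=7 (B, w=30) cum 35
  y=19 (D, w=70) cum 105  ← median
  y=21 (A, w=80) cum 185
  y=21 (C, w=7) cum 192
⇒ y* = 19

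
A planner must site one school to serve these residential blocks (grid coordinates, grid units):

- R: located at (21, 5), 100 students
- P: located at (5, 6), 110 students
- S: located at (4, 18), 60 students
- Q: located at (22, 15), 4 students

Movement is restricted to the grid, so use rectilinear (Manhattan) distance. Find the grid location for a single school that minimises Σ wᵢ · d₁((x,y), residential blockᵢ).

Manhattan distance separates: Σwᵢ(|x−xᵢ|+|y−yᵢ|) = Σwᵢ|x−xᵢ| + Σwᵢ|y−yᵢ|, so x and y are optimised independently as 1-D weighted medians.
Total weight W = 274; half = 137.
x-coordinate, sorted with cumulative weight:
  x=4 (S, w=60) cum 60
  x=5 (P, w=110) cum 170  ← median
  x=21 (R, w=100) cum 270
  x=22 (Q, w=4) cum 274
⇒ x* = 5
y-coordinate, sorted with cumulative weight:
  y=5 (R, w=100) cum 100
  y=6 (P, w=110) cum 210  ← median
  y=15 (Q, w=4) cum 214
  y=18 (S, w=60) cum 274
⇒ y* = 6

(5, 6)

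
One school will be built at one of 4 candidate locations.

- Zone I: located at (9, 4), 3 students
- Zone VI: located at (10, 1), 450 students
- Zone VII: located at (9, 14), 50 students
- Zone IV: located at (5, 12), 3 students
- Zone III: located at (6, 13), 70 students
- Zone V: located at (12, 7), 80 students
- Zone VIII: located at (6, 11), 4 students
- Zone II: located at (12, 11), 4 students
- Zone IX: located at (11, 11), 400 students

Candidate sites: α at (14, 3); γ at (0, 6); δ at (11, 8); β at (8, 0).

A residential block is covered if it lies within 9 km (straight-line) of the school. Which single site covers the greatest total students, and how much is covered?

δ, covering 1064

Coverage radius r = 9 km; a point is covered iff (Δx)²+(Δy)² ≤ 9² = 81.
  α (14, 3): covers {Zone I, Zone VI, Zone V, Zone II, Zone IX} → 937
  γ (0, 6): covers {Zone IV, Zone VIII} → 7
  δ (11, 8): covers {Zone I, Zone VI, Zone VII, Zone IV, Zone III, Zone V, Zone VIII, Zone II, Zone IX} → 1064
  β (8, 0): covers {Zone I, Zone VI, Zone V} → 533
Maximum coverage at δ: 1064 students.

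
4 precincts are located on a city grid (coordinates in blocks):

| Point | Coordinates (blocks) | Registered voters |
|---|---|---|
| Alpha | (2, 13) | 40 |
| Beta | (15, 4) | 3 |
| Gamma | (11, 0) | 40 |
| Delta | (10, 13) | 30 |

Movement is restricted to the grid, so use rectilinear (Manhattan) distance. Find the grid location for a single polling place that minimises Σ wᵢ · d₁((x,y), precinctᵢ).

(10, 13)

Manhattan distance separates: Σwᵢ(|x−xᵢ|+|y−yᵢ|) = Σwᵢ|x−xᵢ| + Σwᵢ|y−yᵢ|, so x and y are optimised independently as 1-D weighted medians.
Total weight W = 113; half = 56.5.
x-coordinate, sorted with cumulative weight:
  x=2 (Alpha, w=40) cum 40
  x=10 (Delta, w=30) cum 70  ← median
  x=11 (Gamma, w=40) cum 110
  x=15 (Beta, w=3) cum 113
⇒ x* = 10
y-coordinate, sorted with cumulative weight:
  y=0 (Gamma, w=40) cum 40
  y=4 (Beta, w=3) cum 43
  y=13 (Alpha, w=40) cum 83  ← median
  y=13 (Delta, w=30) cum 113
⇒ y* = 13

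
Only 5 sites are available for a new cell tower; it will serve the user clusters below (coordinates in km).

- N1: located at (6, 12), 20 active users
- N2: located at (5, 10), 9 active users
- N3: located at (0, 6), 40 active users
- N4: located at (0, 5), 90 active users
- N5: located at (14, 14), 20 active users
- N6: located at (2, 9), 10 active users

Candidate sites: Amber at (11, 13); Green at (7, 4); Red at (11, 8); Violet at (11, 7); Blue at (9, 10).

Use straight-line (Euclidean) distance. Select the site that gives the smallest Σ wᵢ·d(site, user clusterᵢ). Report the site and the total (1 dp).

Green, total 1460.6 km

Total weighted distance at each candidate:
  Amber (11, 13): total = 2069.8
  Green (7, 4): total = 1460.6
  Red (11, 8): total = 1883.1
  Violet (11, 7): total = 1894.4
  Blue (9, 10): total = 1627.4
Minimum is at Green with total 1460.6 km.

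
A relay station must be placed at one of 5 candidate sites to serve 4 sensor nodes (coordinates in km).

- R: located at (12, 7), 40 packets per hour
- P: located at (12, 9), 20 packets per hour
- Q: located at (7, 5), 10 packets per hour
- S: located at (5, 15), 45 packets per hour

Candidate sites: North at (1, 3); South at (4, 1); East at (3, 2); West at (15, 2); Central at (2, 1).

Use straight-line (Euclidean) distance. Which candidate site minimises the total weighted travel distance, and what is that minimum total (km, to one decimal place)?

West, total 1209.0 km

Total weighted distance at each candidate:
  North (1, 3): total = 1351.2
  South (4, 1): total = 1307.9
  East (3, 2): total = 1281.7
  West (15, 2): total = 1209.0
  Central (2, 1): total = 1430.9
Minimum is at West with total 1209.0 km.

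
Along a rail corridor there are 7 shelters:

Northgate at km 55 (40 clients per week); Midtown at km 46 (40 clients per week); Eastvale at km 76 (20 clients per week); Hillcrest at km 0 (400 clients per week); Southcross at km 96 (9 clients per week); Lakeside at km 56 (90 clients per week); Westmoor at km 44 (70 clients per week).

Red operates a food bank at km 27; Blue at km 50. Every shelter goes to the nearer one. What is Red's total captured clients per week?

The indifferent point is the midpoint (27+50)/2 = 38.5; shelters left of it (closer to Red at 27) go to Red, those right go to Blue.
  Hillcrest at 0 (w=400) → Red
  Westmoor at 44 (w=70) → Blue
  Midtown at 46 (w=40) → Blue
  Northgate at 55 (w=40) → Blue
  Lakeside at 56 (w=90) → Blue
  Eastvale at 76 (w=20) → Blue
  Southcross at 96 (w=9) → Blue
Red captures 400; Blue captures 269.

400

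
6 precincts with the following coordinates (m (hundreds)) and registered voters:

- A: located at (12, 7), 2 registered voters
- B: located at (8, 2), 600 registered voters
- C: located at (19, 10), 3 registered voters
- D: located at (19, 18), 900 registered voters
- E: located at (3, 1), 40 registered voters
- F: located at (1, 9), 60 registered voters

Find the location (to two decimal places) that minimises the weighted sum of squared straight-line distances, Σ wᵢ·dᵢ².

(13.81, 11.23)

The minimiser of Σwᵢ‖p−pᵢ‖² is the weighted centroid p* = (Σwᵢpᵢ)/(Σwᵢ).
Σwᵢ = 1605.
Σwᵢxᵢ = 2·12 + 600·8 + 3·19 + 900·19 + 40·3 + 60·1 = 22161.
Σwᵢyᵢ = 2·7 + 600·2 + 3·10 + 900·18 + 40·1 + 60·9 = 18024.
x* = 22161/1605 = 13.81, y* = 18024/1605 = 11.23.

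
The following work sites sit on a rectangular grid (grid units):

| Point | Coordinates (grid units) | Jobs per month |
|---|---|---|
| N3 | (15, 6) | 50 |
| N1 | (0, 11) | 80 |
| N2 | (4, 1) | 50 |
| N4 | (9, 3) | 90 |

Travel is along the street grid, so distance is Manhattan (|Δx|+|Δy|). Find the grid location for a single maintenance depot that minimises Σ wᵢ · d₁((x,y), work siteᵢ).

(9, 3)

Manhattan distance separates: Σwᵢ(|x−xᵢ|+|y−yᵢ|) = Σwᵢ|x−xᵢ| + Σwᵢ|y−yᵢ|, so x and y are optimised independently as 1-D weighted medians.
Total weight W = 270; half = 135.
x-coordinate, sorted with cumulative weight:
  x=0 (N1, w=80) cum 80
  x=4 (N2, w=50) cum 130
  x=9 (N4, w=90) cum 220  ← median
  x=15 (N3, w=50) cum 270
⇒ x* = 9
y-coordinate, sorted with cumulative weight:
  y=1 (N2, w=50) cum 50
  y=3 (N4, w=90) cum 140  ← median
  y=6 (N3, w=50) cum 190
  y=11 (N1, w=80) cum 270
⇒ y* = 3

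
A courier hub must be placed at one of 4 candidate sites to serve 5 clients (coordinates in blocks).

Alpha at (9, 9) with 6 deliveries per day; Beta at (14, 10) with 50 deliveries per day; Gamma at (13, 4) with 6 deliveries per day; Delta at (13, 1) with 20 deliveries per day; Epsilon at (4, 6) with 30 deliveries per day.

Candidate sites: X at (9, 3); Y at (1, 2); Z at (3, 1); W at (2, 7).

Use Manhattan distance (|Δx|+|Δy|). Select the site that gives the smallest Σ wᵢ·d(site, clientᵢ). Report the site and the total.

X, total 1026 blocks

Total weighted distance at each candidate:
  X (9, 3): total = 1026
  Y (1, 2): total = 1694
  Z (3, 1): total = 1542
  W (2, 7): total = 1318
Minimum is at X with total 1026 blocks.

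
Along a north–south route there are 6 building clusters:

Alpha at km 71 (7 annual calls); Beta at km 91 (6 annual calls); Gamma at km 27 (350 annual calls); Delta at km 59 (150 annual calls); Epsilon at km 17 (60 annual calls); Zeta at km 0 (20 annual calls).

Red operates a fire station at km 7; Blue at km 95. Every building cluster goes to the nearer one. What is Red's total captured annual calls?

The indifferent point is the midpoint (7+95)/2 = 51; building clusters left of it (closer to Red at 7) go to Red, those right go to Blue.
  Zeta at 0 (w=20) → Red
  Epsilon at 17 (w=60) → Red
  Gamma at 27 (w=350) → Red
  Delta at 59 (w=150) → Blue
  Alpha at 71 (w=7) → Blue
  Beta at 91 (w=6) → Blue
Red captures 430; Blue captures 163.

430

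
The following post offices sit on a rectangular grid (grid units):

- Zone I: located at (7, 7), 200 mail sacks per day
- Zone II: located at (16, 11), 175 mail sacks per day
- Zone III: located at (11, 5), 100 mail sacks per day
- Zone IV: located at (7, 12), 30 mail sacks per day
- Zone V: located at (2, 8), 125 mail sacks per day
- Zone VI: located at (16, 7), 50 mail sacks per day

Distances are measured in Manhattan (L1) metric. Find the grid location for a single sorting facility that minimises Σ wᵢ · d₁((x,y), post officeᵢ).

Manhattan distance separates: Σwᵢ(|x−xᵢ|+|y−yᵢ|) = Σwᵢ|x−xᵢ| + Σwᵢ|y−yᵢ|, so x and y are optimised independently as 1-D weighted medians.
Total weight W = 680; half = 340.
x-coordinate, sorted with cumulative weight:
  x=2 (Zone V, w=125) cum 125
  x=7 (Zone I, w=200) cum 325
  x=7 (Zone IV, w=30) cum 355  ← median
  x=11 (Zone III, w=100) cum 455
  x=16 (Zone II, w=175) cum 630
  x=16 (Zone VI, w=50) cum 680
⇒ x* = 7
y-coordinate, sorted with cumulative weight:
  y=5 (Zone III, w=100) cum 100
  y=7 (Zone I, w=200) cum 300
  y=7 (Zone VI, w=50) cum 350  ← median
  y=8 (Zone V, w=125) cum 475
  y=11 (Zone II, w=175) cum 650
  y=12 (Zone IV, w=30) cum 680
⇒ y* = 7

(7, 7)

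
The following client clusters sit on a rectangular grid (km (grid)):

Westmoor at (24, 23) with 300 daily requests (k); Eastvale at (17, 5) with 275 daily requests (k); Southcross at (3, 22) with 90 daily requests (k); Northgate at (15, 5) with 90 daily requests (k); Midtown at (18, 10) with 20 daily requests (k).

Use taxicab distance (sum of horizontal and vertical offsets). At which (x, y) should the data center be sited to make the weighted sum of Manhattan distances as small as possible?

Manhattan distance separates: Σwᵢ(|x−xᵢ|+|y−yᵢ|) = Σwᵢ|x−xᵢ| + Σwᵢ|y−yᵢ|, so x and y are optimised independently as 1-D weighted medians.
Total weight W = 775; half = 387.5.
x-coordinate, sorted with cumulative weight:
  x=3 (Southcross, w=90) cum 90
  x=15 (Northgate, w=90) cum 180
  x=17 (Eastvale, w=275) cum 455  ← median
  x=18 (Midtown, w=20) cum 475
  x=24 (Westmoor, w=300) cum 775
⇒ x* = 17
y-coordinate, sorted with cumulative weight:
  y=5 (Eastvale, w=275) cum 275
  y=5 (Northgate, w=90) cum 365
  y=10 (Midtown, w=20) cum 385
  y=22 (Southcross, w=90) cum 475  ← median
  y=23 (Westmoor, w=300) cum 775
⇒ y* = 22

(17, 22)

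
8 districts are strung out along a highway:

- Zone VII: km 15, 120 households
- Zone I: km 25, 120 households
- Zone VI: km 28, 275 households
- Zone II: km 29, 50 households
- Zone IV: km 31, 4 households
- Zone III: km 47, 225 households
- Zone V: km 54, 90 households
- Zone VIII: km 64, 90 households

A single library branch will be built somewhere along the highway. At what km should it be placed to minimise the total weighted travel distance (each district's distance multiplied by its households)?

For a sum of weighted absolute distances on a line, the optimum is the weighted median (not the mean). Total weight W = 974; half-weight = 487.
Sort by position and accumulate weight:
  km 15 (Zone VII, w=120) → cum 120
  km 25 (Zone I, w=120) → cum 240
  km 28 (Zone VI, w=275) → cum 515  ≥ 487 → median here
  km 29 (Zone II, w=50) → cum 565
  km 31 (Zone IV, w=4) → cum 569
  km 47 (Zone III, w=225) → cum 794
  km 54 (Zone V, w=90) → cum 884
  km 64 (Zone VIII, w=90) → cum 974
Optimal location: km 28.

x = 28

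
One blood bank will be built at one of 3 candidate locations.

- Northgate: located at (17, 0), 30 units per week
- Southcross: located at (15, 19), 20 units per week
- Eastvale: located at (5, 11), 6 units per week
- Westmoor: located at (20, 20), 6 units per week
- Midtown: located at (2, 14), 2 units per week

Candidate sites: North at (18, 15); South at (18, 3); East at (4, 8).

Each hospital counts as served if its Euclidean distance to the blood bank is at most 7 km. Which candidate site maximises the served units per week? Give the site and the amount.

South, covering 30

Coverage radius r = 7 km; a point is covered iff (Δx)²+(Δy)² ≤ 7² = 49.
  North (18, 15): covers {Southcross, Westmoor} → 26
  South (18, 3): covers {Northgate} → 30
  East (4, 8): covers {Eastvale, Midtown} → 8
Maximum coverage at South: 30 units per week.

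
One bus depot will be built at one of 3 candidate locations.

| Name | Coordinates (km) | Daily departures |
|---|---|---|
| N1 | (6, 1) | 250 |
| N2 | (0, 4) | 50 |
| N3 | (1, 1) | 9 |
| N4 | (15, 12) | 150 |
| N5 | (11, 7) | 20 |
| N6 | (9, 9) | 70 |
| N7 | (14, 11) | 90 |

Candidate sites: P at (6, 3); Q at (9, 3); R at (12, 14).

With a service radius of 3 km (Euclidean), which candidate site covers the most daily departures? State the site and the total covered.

Coverage radius r = 3 km; a point is covered iff (Δx)²+(Δy)² ≤ 3² = 9.
  P (6, 3): covers {N1} → 250
  Q (9, 3): covers {none} → 0
  R (12, 14): covers {none} → 0
Maximum coverage at P: 250 daily departures.

P, covering 250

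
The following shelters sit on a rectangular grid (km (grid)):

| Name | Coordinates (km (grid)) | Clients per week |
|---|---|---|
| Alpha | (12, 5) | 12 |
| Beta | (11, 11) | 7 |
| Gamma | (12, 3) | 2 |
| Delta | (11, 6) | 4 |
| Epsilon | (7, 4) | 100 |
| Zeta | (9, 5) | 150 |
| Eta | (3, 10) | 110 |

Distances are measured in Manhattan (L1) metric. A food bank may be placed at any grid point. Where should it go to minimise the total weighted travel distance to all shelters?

(7, 5)

Manhattan distance separates: Σwᵢ(|x−xᵢ|+|y−yᵢ|) = Σwᵢ|x−xᵢ| + Σwᵢ|y−yᵢ|, so x and y are optimised independently as 1-D weighted medians.
Total weight W = 385; half = 192.5.
x-coordinate, sorted with cumulative weight:
  x=3 (Eta, w=110) cum 110
  x=7 (Epsilon, w=100) cum 210  ← median
  x=9 (Zeta, w=150) cum 360
  x=11 (Beta, w=7) cum 367
  x=11 (Delta, w=4) cum 371
  x=12 (Alpha, w=12) cum 383
  x=12 (Gamma, w=2) cum 385
⇒ x* = 7
y-coordinate, sorted with cumulative weight:
  y=3 (Gamma, w=2) cum 2
  y=4 (Epsilon, w=100) cum 102
  y=5 (Alpha, w=12) cum 114
  y=5 (Zeta, w=150) cum 264  ← median
  y=6 (Delta, w=4) cum 268
  y=10 (Eta, w=110) cum 378
  y=11 (Beta, w=7) cum 385
⇒ y* = 5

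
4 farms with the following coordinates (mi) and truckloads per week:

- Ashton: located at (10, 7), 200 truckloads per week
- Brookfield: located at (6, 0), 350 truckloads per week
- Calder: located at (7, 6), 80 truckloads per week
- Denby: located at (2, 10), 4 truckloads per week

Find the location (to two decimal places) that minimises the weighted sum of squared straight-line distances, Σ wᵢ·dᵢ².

(7.36, 3.03)

The minimiser of Σwᵢ‖p−pᵢ‖² is the weighted centroid p* = (Σwᵢpᵢ)/(Σwᵢ).
Σwᵢ = 634.
Σwᵢxᵢ = 200·10 + 350·6 + 80·7 + 4·2 = 4668.
Σwᵢyᵢ = 200·7 + 350·0 + 80·6 + 4·10 = 1920.
x* = 4668/634 = 7.36, y* = 1920/634 = 3.03.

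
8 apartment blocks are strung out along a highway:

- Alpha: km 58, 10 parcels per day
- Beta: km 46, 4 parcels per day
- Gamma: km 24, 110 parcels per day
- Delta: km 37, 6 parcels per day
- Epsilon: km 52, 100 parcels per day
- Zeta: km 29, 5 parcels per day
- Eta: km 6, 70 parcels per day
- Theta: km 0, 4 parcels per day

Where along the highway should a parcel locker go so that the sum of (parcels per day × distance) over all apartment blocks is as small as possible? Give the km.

x = 24

For a sum of weighted absolute distances on a line, the optimum is the weighted median (not the mean). Total weight W = 309; half-weight = 154.5.
Sort by position and accumulate weight:
  km 0 (Theta, w=4) → cum 4
  km 6 (Eta, w=70) → cum 74
  km 24 (Gamma, w=110) → cum 184  ≥ 154.5 → median here
  km 29 (Zeta, w=5) → cum 189
  km 37 (Delta, w=6) → cum 195
  km 46 (Beta, w=4) → cum 199
  km 52 (Epsilon, w=100) → cum 299
  km 58 (Alpha, w=10) → cum 309
Optimal location: km 24.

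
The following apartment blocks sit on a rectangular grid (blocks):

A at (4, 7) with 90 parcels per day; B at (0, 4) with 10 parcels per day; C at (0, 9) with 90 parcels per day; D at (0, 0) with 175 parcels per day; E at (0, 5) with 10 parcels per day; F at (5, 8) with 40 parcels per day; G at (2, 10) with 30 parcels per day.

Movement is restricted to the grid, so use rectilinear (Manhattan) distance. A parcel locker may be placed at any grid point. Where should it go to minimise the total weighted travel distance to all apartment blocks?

(0, 7)

Manhattan distance separates: Σwᵢ(|x−xᵢ|+|y−yᵢ|) = Σwᵢ|x−xᵢ| + Σwᵢ|y−yᵢ|, so x and y are optimised independently as 1-D weighted medians.
Total weight W = 445; half = 222.5.
x-coordinate, sorted with cumulative weight:
  x=0 (B, w=10) cum 10
  x=0 (C, w=90) cum 100
  x=0 (D, w=175) cum 275  ← median
  x=0 (E, w=10) cum 285
  x=2 (G, w=30) cum 315
  x=4 (A, w=90) cum 405
  x=5 (F, w=40) cum 445
⇒ x* = 0
y-coordinate, sorted with cumulative weight:
  y=0 (D, w=175) cum 175
  y=4 (B, w=10) cum 185
  y=5 (E, w=10) cum 195
  y=7 (A, w=90) cum 285  ← median
  y=8 (F, w=40) cum 325
  y=9 (C, w=90) cum 415
  y=10 (G, w=30) cum 445
⇒ y* = 7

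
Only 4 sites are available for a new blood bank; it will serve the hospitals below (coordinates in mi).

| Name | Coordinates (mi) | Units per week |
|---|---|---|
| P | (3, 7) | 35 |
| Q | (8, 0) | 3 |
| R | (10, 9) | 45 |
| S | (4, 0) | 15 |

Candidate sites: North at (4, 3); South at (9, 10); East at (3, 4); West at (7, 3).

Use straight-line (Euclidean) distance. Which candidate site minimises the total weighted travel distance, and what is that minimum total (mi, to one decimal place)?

Total weighted distance at each candidate:
  North (4, 3): total = 586.1
  South (9, 10): total = 496.3
  East (3, 4): total = 573.2
  West (7, 3): total = 573.0
Minimum is at South with total 496.3 mi.

South, total 496.3 mi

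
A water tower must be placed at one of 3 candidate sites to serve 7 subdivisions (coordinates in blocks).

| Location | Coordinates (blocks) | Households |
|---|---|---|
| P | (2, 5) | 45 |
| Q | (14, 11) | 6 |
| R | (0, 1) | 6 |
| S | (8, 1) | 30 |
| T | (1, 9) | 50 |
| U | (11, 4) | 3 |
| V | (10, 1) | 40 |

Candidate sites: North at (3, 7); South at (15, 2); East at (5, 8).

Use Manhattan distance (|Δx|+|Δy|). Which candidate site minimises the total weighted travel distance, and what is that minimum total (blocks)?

Total weighted distance at each candidate:
  North (3, 7): total = 1362
  South (15, 2): total = 2424
  East (5, 8): total = 1474
Minimum is at North with total 1362 blocks.

North, total 1362 blocks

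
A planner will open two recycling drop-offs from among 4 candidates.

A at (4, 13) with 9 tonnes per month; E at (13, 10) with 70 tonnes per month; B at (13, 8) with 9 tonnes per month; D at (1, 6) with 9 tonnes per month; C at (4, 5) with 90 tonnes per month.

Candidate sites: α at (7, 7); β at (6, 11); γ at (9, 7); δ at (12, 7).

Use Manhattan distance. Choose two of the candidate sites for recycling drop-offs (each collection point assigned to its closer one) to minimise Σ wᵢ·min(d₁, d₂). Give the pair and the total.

Evaluate every pair (each demand assigned to the nearer of the two):
  {α, δ}: total = 892
  {γ, δ}: total = 1108
  {α, γ}: total = 1129
  {β, δ}: total = 1144
  {α, β}: total = 1172
  {β, γ}: total = 1282
Best pair: {α, δ} with total 892.

{α, δ}, total 892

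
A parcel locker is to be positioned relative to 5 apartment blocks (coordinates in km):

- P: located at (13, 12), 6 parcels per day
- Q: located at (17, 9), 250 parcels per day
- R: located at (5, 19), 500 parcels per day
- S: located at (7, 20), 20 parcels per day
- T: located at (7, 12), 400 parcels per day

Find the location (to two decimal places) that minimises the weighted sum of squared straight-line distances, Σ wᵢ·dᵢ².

(8.31, 14.47)

The minimiser of Σwᵢ‖p−pᵢ‖² is the weighted centroid p* = (Σwᵢpᵢ)/(Σwᵢ).
Σwᵢ = 1176.
Σwᵢxᵢ = 6·13 + 250·17 + 500·5 + 20·7 + 400·7 = 9768.
Σwᵢyᵢ = 6·12 + 250·9 + 500·19 + 20·20 + 400·12 = 17022.
x* = 9768/1176 = 8.31, y* = 17022/1176 = 14.47.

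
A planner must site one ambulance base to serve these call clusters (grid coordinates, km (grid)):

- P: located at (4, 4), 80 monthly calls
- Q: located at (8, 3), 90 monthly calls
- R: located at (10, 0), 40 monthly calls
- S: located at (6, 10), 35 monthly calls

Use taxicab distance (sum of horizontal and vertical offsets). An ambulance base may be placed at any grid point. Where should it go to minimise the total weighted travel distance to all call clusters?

(8, 3)

Manhattan distance separates: Σwᵢ(|x−xᵢ|+|y−yᵢ|) = Σwᵢ|x−xᵢ| + Σwᵢ|y−yᵢ|, so x and y are optimised independently as 1-D weighted medians.
Total weight W = 245; half = 122.5.
x-coordinate, sorted with cumulative weight:
  x=4 (P, w=80) cum 80
  x=6 (S, w=35) cum 115
  x=8 (Q, w=90) cum 205  ← median
  x=10 (R, w=40) cum 245
⇒ x* = 8
y-coordinate, sorted with cumulative weight:
  y=0 (R, w=40) cum 40
  y=3 (Q, w=90) cum 130  ← median
  y=4 (P, w=80) cum 210
  y=10 (S, w=35) cum 245
⇒ y* = 3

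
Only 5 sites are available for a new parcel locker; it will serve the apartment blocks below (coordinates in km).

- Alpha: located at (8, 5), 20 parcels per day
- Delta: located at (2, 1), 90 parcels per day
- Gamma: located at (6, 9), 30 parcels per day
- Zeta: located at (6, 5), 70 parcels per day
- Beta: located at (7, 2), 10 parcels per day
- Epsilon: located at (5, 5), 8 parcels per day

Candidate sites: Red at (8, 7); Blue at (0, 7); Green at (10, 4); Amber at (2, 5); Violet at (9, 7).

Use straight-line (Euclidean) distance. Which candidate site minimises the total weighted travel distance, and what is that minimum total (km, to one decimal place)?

Amber, total 1012.0 km

Total weighted distance at each candidate:
  Red (8, 7): total = 1166.4
  Blue (0, 7): total = 1495.7
  Green (10, 4): total = 1371.2
  Amber (2, 5): total = 1012.0
  Violet (9, 7): total = 1324.7
Minimum is at Amber with total 1012.0 km.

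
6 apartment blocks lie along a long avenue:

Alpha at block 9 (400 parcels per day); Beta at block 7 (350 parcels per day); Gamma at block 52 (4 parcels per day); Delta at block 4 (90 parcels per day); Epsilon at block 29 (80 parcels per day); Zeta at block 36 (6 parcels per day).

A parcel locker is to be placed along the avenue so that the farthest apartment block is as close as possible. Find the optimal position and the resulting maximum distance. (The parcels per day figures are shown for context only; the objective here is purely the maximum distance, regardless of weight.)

location 28, max distance 24

The 1-center on a line is the midpoint of the two extreme points: leftmost at 4, rightmost at 52.
Optimal location = (4 + 52)/2 = 28; maximum distance = (52 − 4)/2 = 24.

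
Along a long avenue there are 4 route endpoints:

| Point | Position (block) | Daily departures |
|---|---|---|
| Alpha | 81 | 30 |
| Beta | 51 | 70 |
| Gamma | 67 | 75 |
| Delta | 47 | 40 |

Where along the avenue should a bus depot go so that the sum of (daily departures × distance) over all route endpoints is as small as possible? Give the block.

For a sum of weighted absolute distances on a line, the optimum is the weighted median (not the mean). Total weight W = 215; half-weight = 107.5.
Sort by position and accumulate weight:
  block 47 (Delta, w=40) → cum 40
  block 51 (Beta, w=70) → cum 110  ≥ 107.5 → median here
  block 67 (Gamma, w=75) → cum 185
  block 81 (Alpha, w=30) → cum 215
Optimal location: block 51.

x = 51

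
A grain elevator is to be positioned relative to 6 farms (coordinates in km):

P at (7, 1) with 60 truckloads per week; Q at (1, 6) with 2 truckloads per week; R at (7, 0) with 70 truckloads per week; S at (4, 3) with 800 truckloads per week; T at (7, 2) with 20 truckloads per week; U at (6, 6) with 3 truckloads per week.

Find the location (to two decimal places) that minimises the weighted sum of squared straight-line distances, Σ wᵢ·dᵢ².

The minimiser of Σwᵢ‖p−pᵢ‖² is the weighted centroid p* = (Σwᵢpᵢ)/(Σwᵢ).
Σwᵢ = 955.
Σwᵢxᵢ = 60·7 + 2·1 + 70·7 + 800·4 + 20·7 + 3·6 = 4270.
Σwᵢyᵢ = 60·1 + 2·6 + 70·0 + 800·3 + 20·2 + 3·6 = 2530.
x* = 4270/955 = 4.47, y* = 2530/955 = 2.65.

(4.47, 2.65)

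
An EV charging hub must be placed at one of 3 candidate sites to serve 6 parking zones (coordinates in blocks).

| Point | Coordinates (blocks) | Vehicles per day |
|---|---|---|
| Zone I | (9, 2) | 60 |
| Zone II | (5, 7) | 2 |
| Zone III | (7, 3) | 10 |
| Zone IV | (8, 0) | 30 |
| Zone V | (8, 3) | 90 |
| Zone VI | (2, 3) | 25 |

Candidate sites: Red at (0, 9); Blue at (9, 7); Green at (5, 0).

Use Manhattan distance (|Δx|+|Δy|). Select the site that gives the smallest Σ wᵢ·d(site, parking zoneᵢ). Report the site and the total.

Green, total 1204 blocks

Total weighted distance at each candidate:
  Red (0, 9): total = 3074
  Blue (9, 7): total = 1333
  Green (5, 0): total = 1204
Minimum is at Green with total 1204 blocks.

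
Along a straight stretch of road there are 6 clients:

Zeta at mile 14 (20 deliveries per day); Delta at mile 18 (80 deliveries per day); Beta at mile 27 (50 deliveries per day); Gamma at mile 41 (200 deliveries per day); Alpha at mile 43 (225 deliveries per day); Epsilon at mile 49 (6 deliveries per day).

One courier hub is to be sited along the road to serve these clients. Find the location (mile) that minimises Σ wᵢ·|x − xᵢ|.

For a sum of weighted absolute distances on a line, the optimum is the weighted median (not the mean). Total weight W = 581; half-weight = 290.5.
Sort by position and accumulate weight:
  mile 14 (Zeta, w=20) → cum 20
  mile 18 (Delta, w=80) → cum 100
  mile 27 (Beta, w=50) → cum 150
  mile 41 (Gamma, w=200) → cum 350  ≥ 290.5 → median here
  mile 43 (Alpha, w=225) → cum 575
  mile 49 (Epsilon, w=6) → cum 581
Optimal location: mile 41.

x = 41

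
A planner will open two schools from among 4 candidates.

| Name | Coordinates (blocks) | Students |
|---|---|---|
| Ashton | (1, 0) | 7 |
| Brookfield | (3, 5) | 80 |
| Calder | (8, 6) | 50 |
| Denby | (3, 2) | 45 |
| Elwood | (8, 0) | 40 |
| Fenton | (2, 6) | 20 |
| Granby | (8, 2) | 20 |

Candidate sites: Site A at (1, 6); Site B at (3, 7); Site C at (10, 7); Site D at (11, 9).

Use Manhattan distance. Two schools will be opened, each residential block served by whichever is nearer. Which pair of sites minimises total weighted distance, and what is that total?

{Site B, Site C}, total 1138

Evaluate every pair (each demand assigned to the nearer of the two):
  {Site B, Site C}: total = 1138
  {Site A, Site C}: total = 1222
  {Site A, Site B}: total = 1427
  {Site B, Site D}: total = 1468
  {Site A, Site D}: total = 1552
  {Site C, Site D}: total = 2202
Best pair: {Site B, Site C} with total 1138.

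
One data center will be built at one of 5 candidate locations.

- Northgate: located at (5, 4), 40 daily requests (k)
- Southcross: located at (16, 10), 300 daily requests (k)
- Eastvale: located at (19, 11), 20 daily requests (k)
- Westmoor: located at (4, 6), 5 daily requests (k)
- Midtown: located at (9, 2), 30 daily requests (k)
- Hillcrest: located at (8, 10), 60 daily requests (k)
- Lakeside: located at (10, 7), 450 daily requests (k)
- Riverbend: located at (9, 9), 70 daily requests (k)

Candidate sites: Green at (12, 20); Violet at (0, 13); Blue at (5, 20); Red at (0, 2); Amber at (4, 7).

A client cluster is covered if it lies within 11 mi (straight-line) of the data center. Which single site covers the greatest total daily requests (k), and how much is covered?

Amber, covering 655

Coverage radius r = 11 mi; a point is covered iff (Δx)²+(Δy)² ≤ 11² = 121.
  Green (12, 20): covers {Southcross, Hillcrest} → 360
  Violet (0, 13): covers {Northgate, Westmoor, Hillcrest, Riverbend} → 175
  Blue (5, 20): covers {Hillcrest} → 60
  Red (0, 2): covers {Northgate, Westmoor, Midtown} → 75
  Amber (4, 7): covers {Northgate, Westmoor, Midtown, Hillcrest, Lakeside, Riverbend} → 655
Maximum coverage at Amber: 655 daily requests (k).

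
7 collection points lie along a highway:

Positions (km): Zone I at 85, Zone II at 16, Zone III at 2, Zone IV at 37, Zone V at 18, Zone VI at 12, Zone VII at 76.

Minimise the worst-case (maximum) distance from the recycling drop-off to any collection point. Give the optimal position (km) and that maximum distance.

The 1-center on a line is the midpoint of the two extreme points: leftmost at 2, rightmost at 85.
Optimal location = (2 + 85)/2 = 43.5; maximum distance = (85 − 2)/2 = 41.5.

location 43.5, max distance 41.5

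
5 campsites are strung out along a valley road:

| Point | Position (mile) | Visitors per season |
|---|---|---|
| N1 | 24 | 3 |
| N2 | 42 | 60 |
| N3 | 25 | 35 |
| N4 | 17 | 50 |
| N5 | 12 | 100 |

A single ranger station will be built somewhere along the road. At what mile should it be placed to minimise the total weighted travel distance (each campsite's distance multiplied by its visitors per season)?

x = 17

For a sum of weighted absolute distances on a line, the optimum is the weighted median (not the mean). Total weight W = 248; half-weight = 124.
Sort by position and accumulate weight:
  mile 12 (N5, w=100) → cum 100
  mile 17 (N4, w=50) → cum 150  ≥ 124 → median here
  mile 24 (N1, w=3) → cum 153
  mile 25 (N3, w=35) → cum 188
  mile 42 (N2, w=60) → cum 248
Optimal location: mile 17.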